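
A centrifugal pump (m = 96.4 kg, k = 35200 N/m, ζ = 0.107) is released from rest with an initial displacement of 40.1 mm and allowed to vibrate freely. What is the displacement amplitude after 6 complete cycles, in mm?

Logarithmic decrement δ = 2πζ/√(1 − ζ²) = 2π × 0.1070/√(1 − 0.0114) = 0.6762.
After n cycles, x_n/x₀ = e^(−nδ), so x_6 = 40.1 × e^(−6 × 0.6762) = 40.1 × 0.01730 = 0.6937 mm.

0.694 mm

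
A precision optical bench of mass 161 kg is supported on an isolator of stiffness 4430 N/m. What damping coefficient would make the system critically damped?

1690 N·s/m

c_c = 2√(k·m) = 2√(4430 × 161) = 2 × 844.5 = 1689 N·s/m.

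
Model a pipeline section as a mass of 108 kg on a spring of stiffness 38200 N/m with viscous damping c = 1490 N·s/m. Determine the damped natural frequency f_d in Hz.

2.78 Hz

ω_n = √(k/m) = √(38200/108) = 18.81 rad/s.
Critical damping c_c = 2√(k·m) = 2√(38200 × 108) = 4062 N·s/m, so ζ = c/c_c = 1490/4062 = 0.3668.
ω_d = ω_n√(1 − ζ²) = 18.81 × √(1 − 0.135) = 17.50 rad/s.
f_d = ω_d/(2π) = 2.785 Hz.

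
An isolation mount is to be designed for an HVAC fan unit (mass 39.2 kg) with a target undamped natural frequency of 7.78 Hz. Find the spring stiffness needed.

93700 N/m

ω_n = 2πf_n = 2π × 7.78 = 48.88 rad/s.
k = m·ω_n² = 39.2 × 48.88² = 39.2 × 2390 = 93670 N/m.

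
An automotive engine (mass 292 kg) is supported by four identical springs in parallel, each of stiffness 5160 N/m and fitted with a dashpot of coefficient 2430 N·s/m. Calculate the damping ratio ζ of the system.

Parallel springs add: k_eq = 4 × 5160 = 20640 N/m.
ω_n = √(k_eq/m) = √(20640/292) = 8.407 rad/s.
Critical damping c_c = 2√(k_eq·m) = 2√(20640 × 292) = 4910 N·s/m, so ζ = c/c_c = 2430/4910 = 0.4949.

0.495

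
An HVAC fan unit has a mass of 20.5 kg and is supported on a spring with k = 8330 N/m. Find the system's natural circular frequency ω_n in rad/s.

20.2 rad/s

ω_n = √(k/m) = √(8330/20.5) = √406.3 = 20.16 rad/s.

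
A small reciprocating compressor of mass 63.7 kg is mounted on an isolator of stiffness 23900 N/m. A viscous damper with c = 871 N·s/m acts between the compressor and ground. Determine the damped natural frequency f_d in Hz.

ω_n = √(k/m) = √(23900/63.7) = 19.37 rad/s.
Critical damping c_c = 2√(k·m) = 2√(23900 × 63.7) = 2468 N·s/m, so ζ = c/c_c = 871/2468 = 0.3530.
ω_d = ω_n√(1 − ζ²) = 19.37 × √(1 − 0.125) = 18.12 rad/s.
f_d = ω_d/(2π) = 2.884 Hz.

2.88 Hz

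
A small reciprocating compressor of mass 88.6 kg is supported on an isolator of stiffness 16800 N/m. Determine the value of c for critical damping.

2440 N·s/m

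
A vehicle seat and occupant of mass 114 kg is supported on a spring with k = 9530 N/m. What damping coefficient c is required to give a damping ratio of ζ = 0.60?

1250 N·s/m

c_c = 2√(k·m) = 2√(9530 × 114) = 2085 N·s/m.
c = ζ·c_c = 0.60 × 2085 = 1251 N·s/m.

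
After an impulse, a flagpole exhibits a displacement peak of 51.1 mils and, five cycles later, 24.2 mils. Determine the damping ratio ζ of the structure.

0.0238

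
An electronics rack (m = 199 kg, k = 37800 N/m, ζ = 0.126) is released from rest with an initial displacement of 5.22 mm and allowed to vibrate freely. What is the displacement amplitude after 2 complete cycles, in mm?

1.06 mm

Logarithmic decrement δ = 2πζ/√(1 − ζ²) = 2π × 0.1260/√(1 − 0.0159) = 0.7980.
After n cycles, x_n/x₀ = e^(−nδ), so x_2 = 5.22 × e^(−2 × 0.7980) = 5.22 × 0.2027 = 1.058 mm.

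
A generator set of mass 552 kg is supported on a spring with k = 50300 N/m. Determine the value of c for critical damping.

c_c = 2√(k·m) = 2√(50300 × 552) = 2 × 5269 = 10540 N·s/m.

10500 N·s/m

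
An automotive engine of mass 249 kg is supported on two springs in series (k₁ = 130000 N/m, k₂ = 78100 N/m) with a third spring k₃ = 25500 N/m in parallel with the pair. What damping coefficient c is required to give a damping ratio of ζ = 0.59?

Series pair: k_s = k₁k₂/(k₁+k₂) = (130000)(78100)/(130000 + 78100) = 48790 N/m. In parallel with k₃: k_eq = 48790 + 25500 = 74290 N/m.
c_c = 2√(k_eq·m) = 2√(74290 × 249) = 8602 N·s/m.
c = ζ·c_c = 0.59 × 8602 = 5075 N·s/m.

5080 N·s/m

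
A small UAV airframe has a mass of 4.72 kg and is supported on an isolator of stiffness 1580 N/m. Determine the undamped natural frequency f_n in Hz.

2.91 Hz

ω_n = √(k/m) = √(1580/4.72) = √334.7 = 18.30 rad/s.
f_n = ω_n/(2π) = 18.30/6.283 = 2.912 Hz.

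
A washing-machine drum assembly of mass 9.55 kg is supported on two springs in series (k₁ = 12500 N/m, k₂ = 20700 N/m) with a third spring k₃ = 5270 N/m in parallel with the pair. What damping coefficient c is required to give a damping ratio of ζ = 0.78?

Series pair: k_s = k₁k₂/(k₁+k₂) = (12500)(20700)/(12500 + 20700) = 7794 N/m. In parallel with k₃: k_eq = 7794 + 5270 = 13060 N/m.
c_c = 2√(k_eq·m) = 2√(13060 × 9.55) = 706.4 N·s/m.
c = ζ·c_c = 0.78 × 706.4 = 551.0 N·s/m.

551 N·s/m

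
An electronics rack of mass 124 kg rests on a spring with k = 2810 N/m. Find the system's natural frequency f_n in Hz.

0.758 Hz

ω_n = √(k/m) = √(2810/124) = √22.66 = 4.760 rad/s.
f_n = ω_n/(2π) = 4.760/6.283 = 0.7576 Hz.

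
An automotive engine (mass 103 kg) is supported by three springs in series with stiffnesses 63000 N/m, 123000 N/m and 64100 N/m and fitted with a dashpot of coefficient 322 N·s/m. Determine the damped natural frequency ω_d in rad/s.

15.6 rad/s

Series springs: 1/k_eq = 1/63000 + 1/123000 + 1/64100 = 3.960×10^-5, so k_eq = 25250 N/m.
ω_n = √(k_eq/m) = √(25250/103) = 15.66 rad/s.
Critical damping c_c = 2√(k_eq·m) = 2√(25250 × 103) = 3225 N·s/m, so ζ = c/c_c = 322/3225 = 0.09983.
ω_d = ω_n√(1 − ζ²) = 15.66 × √(1 − 0.00997) = 15.58 rad/s.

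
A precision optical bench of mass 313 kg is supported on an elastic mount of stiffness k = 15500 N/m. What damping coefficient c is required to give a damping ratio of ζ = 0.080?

352 N·s/m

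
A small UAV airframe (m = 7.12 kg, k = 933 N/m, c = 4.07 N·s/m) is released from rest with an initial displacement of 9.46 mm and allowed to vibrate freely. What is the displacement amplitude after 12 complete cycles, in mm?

1.44 mm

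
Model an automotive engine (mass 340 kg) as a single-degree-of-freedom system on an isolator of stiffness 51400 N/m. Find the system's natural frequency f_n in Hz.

1.96 Hz

ω_n = √(k/m) = √(51400/340) = √151.2 = 12.30 rad/s.
f_n = ω_n/(2π) = 12.30/6.283 = 1.957 Hz.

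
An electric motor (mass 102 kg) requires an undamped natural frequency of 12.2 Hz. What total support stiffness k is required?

599000 N/m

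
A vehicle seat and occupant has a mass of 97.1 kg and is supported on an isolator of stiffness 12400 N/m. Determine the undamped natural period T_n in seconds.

0.556 s

ω_n = √(k/m) = √(12400/97.1) = √127.7 = 11.30 rad/s.
T_n = 2π/ω_n = 6.283/11.30 = 0.5560 s.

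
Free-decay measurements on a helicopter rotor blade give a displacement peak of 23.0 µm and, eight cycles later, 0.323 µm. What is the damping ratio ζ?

0.0846

Logarithmic decrement δ = (1/n)·ln(x₀/x_n) = (1/8)·ln(23.0/0.323) = (1/8)·ln(71.21) = 0.5332.
ζ = δ/√(4π² + δ²) = 0.5332/√(39.48 + 0.284) = 0.5332/6.306 = 0.08456.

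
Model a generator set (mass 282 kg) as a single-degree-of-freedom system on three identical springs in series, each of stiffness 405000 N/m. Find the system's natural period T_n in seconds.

0.287 s

Series springs: 1/k_eq = 3/405000, so k_eq = 405000/3 = 135000 N/m.
ω_n = √(k_eq/m) = √(135000/282) = √478.7 = 21.88 rad/s.
T_n = 2π/ω_n = 6.283/21.88 = 0.2872 s.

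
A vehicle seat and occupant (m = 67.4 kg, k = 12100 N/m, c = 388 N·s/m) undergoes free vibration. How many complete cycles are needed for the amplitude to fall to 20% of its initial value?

ζ = c/(2√(km)) = 388/(2√(12100 × 67.4)) = 388/1806 = 0.2148.
Logarithmic decrement δ = 2πζ/√(1 − ζ²) = 2π × 0.2148/√(1 − 0.0461) = 1.382.
x_n/x₀ = e^(−nδ) ≤ 0.2; take ln: n ≥ ln(1/0.2)/δ = 1.609/1.382 = 1.165.
So 2 complete cycles are required.

2 cycles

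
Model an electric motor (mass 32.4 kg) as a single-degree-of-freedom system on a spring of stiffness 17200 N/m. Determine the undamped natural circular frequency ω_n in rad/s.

ω_n = √(k/m) = √(17200/32.4) = √530.9 = 23.04 rad/s.

23.0 rad/s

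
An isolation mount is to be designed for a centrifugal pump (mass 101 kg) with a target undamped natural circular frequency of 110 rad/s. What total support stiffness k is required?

k = m·ω_n² = 101 × 110.0² = 101 × 12100 = 1222000 N/m.

1220000 N/m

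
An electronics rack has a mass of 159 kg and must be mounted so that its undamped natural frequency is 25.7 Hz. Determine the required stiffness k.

ω_n = 2πf_n = 2π × 25.7 = 161.5 rad/s.
k = m·ω_n² = 159 × 161.5² = 159 × 26080 = 4146000 N/m.

4150000 N/m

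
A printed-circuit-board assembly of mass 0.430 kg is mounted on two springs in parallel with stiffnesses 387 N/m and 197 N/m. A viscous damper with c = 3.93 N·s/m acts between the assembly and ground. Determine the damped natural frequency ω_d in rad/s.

36.6 rad/s

Parallel springs add: k_eq = 387 + 197 = 584.0 N/m.
ω_n = √(k_eq/m) = √(584.0/0.430) = 36.85 rad/s.
Critical damping c_c = 2√(k_eq·m) = 2√(584.0 × 0.430) = 31.69 N·s/m, so ζ = c/c_c = 3.93/31.69 = 0.1240.
ω_d = ω_n√(1 − ζ²) = 36.85 × √(1 − 0.0154) = 36.57 rad/s.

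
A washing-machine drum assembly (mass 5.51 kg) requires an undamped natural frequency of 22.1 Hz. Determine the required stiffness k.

106000 N/m

ω_n = 2πf_n = 2π × 22.1 = 138.9 rad/s.
k = m·ω_n² = 5.51 × 138.9² = 5.51 × 19280 = 106200 N/m.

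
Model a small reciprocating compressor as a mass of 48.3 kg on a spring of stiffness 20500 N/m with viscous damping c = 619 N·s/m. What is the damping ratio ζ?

0.311

ω_n = √(k/m) = √(20500/48.3) = 20.60 rad/s.
Critical damping c_c = 2√(k·m) = 2√(20500 × 48.3) = 1990 N·s/m, so ζ = c/c_c = 619/1990 = 0.3110.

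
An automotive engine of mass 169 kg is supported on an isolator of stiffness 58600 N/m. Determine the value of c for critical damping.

c_c = 2√(k·m) = 2√(58600 × 169) = 2 × 3147 = 6294 N·s/m.

6290 N·s/m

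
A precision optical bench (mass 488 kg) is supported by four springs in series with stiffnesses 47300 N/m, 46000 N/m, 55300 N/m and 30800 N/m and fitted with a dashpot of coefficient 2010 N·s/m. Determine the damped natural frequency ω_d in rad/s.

Series springs: 1/k_eq = 1/47300 + 1/46000 + 1/55300 + 1/30800 = 9.343×10^-5, so k_eq = 10700 N/m.
ω_n = √(k_eq/m) = √(10700/488) = 4.683 rad/s.
Critical damping c_c = 2√(k_eq·m) = 2√(10700 × 488) = 4571 N·s/m, so ζ = c/c_c = 2010/4571 = 0.4397.
ω_d = ω_n√(1 − ζ²) = 4.683 × √(1 − 0.193) = 4.206 rad/s.

4.21 rad/s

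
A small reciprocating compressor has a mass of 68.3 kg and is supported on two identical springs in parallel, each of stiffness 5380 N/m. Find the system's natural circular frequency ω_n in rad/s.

12.6 rad/s

Parallel springs add: k_eq = 2 × 5380 = 10760 N/m.
ω_n = √(k_eq/m) = √(10760/68.3) = √157.5 = 12.55 rad/s.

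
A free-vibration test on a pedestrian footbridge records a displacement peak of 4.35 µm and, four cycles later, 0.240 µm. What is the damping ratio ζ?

Logarithmic decrement δ = (1/n)·ln(x₀/x_n) = (1/4)·ln(4.35/0.240) = (1/4)·ln(18.12) = 0.7243.
ζ = δ/√(4π² + δ²) = 0.7243/√(39.48 + 0.525) = 0.7243/6.325 = 0.1145.

0.115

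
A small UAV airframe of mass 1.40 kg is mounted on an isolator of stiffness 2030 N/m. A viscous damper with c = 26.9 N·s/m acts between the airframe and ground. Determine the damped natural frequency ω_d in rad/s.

36.8 rad/s

ω_n = √(k/m) = √(2030/1.40) = 38.08 rad/s.
Critical damping c_c = 2√(k·m) = 2√(2030 × 1.40) = 106.6 N·s/m, so ζ = c/c_c = 26.9/106.6 = 0.2523.
ω_d = ω_n√(1 − ζ²) = 38.08 × √(1 − 0.0637) = 36.85 rad/s.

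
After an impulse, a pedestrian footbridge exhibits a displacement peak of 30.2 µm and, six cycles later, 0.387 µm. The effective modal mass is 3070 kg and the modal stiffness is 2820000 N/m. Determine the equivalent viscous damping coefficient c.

Logarithmic decrement δ = (1/n)·ln(x₀/x_n) = (1/6)·ln(30.2/0.387) = (1/6)·ln(78.04) = 0.7262.
ζ = δ/√(4π² + δ²) = 0.7262/√(39.48 + 0.527) = 0.7262/6.325 = 0.1148.
c = ζ · 2√(km) = 0.1148 × 2√(2820000 × 3070) = 0.1148 × 186100 = 21370 N·s/m.

21400 N·s/m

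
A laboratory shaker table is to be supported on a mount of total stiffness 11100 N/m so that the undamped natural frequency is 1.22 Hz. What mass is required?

ω_n = 2πf_n = 2π × 1.22 = 7.665 rad/s.
m = k/ω_n² = 11100/7.665² = 11100/58.76 = 188.9 kg.

189 kg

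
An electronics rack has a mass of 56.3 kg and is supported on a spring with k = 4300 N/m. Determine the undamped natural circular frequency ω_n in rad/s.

ω_n = √(k/m) = √(4300/56.3) = √76.38 = 8.739 rad/s.

8.74 rad/s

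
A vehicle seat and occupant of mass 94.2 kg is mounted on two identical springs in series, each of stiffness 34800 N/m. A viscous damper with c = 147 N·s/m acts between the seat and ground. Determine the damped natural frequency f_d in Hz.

2.16 Hz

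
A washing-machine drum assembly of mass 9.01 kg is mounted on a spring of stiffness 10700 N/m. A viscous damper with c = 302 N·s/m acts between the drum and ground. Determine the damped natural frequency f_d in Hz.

ω_n = √(k/m) = √(10700/9.01) = 34.46 rad/s.
Critical damping c_c = 2√(k·m) = 2√(10700 × 9.01) = 621.0 N·s/m, so ζ = c/c_c = 302/621.0 = 0.4863.
ω_d = ω_n√(1 − ζ²) = 34.46 × √(1 − 0.237) = 30.11 rad/s.
f_d = ω_d/(2π) = 4.792 Hz.

4.79 Hz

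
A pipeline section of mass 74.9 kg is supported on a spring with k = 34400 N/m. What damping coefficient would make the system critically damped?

c_c = 2√(k·m) = 2√(34400 × 74.9) = 2 × 1605 = 3210 N·s/m.

3210 N·s/m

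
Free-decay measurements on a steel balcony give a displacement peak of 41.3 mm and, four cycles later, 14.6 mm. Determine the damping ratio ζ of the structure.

0.0413

Logarithmic decrement δ = (1/n)·ln(x₀/x_n) = (1/4)·ln(41.3/14.6) = (1/4)·ln(2.829) = 0.2600.
ζ = δ/√(4π² + δ²) = 0.2600/√(39.48 + 0.0676) = 0.2600/6.289 = 0.04134.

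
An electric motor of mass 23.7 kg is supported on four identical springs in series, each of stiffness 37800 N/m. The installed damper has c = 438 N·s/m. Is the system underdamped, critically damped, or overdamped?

Series springs: 1/k_eq = 4/37800, so k_eq = 37800/4 = 9450 N/m.
c_c = 2√(k_eq·m) = 946.5 N·s/m; ζ = c/c_c = 438/946.5 = 0.463.
Since ζ < 1 the system is underdamped.

underdamped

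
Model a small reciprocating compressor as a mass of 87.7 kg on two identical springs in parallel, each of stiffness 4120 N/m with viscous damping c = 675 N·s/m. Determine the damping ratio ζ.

Parallel springs add: k_eq = 2 × 4120 = 8240 N/m.
ω_n = √(k_eq/m) = √(8240/87.7) = 9.693 rad/s.
Critical damping c_c = 2√(k_eq·m) = 2√(8240 × 87.7) = 1700 N·s/m, so ζ = c/c_c = 675/1700 = 0.3970.

0.397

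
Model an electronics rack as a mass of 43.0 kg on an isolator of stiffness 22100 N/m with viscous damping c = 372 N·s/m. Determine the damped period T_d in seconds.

ω_n = √(k/m) = √(22100/43.0) = 22.67 rad/s.
Critical damping c_c = 2√(k·m) = 2√(22100 × 43.0) = 1950 N·s/m, so ζ = c/c_c = 372/1950 = 0.1908.
ω_d = ω_n√(1 − ζ²) = 22.67 × √(1 − 0.0364) = 22.25 rad/s.
T_d = 2π/ω_d = 0.2823 s.

0.282 s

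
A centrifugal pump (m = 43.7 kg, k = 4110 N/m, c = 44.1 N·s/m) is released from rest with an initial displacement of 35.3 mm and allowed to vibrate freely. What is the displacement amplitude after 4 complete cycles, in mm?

9.53 mm

ζ = c/(2√(km)) = 44.1/(2√(4110 × 43.7)) = 44.1/847.6 = 0.05203.
Logarithmic decrement δ = 2πζ/√(1 − ζ²) = 2π × 0.05203/√(1 − 0.00271) = 0.3274.
After n cycles, x_n/x₀ = e^(−nδ), so x_4 = 35.3 × e^(−4 × 0.3274) = 35.3 × 0.2700 = 9.530 mm.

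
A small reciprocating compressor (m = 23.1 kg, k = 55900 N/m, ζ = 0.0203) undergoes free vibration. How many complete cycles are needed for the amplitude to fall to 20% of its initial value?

Logarithmic decrement δ = 2πζ/√(1 − ζ²) = 2π × 0.02030/√(1 − 0.000412) = 0.1276.
x_n/x₀ = e^(−nδ) ≤ 0.2; take ln: n ≥ ln(1/0.2)/δ = 1.609/0.1276 = 12.62.
So 13 complete cycles are required.

13 cycles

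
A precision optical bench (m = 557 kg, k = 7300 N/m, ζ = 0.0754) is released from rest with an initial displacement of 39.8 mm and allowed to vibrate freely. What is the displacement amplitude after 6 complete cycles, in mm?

Logarithmic decrement δ = 2πζ/√(1 − ζ²) = 2π × 0.07540/√(1 − 0.00569) = 0.4751.
After n cycles, x_n/x₀ = e^(−nδ), so x_6 = 39.8 × e^(−6 × 0.4751) = 39.8 × 0.05781 = 2.301 mm.

2.30 mm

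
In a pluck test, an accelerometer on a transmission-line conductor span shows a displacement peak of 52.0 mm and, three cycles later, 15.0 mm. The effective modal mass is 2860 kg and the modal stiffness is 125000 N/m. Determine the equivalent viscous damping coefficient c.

2490 N·s/m

Logarithmic decrement δ = (1/n)·ln(x₀/x_n) = (1/3)·ln(52.0/15.0) = (1/3)·ln(3.467) = 0.4144.
ζ = δ/√(4π² + δ²) = 0.4144/√(39.48 + 0.172) = 0.4144/6.297 = 0.06581.
c = ζ · 2√(km) = 0.06581 × 2√(125000 × 2860) = 0.06581 × 37820 = 2489 N·s/m.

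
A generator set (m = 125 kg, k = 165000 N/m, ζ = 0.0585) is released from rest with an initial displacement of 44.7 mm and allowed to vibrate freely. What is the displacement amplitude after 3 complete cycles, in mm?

Logarithmic decrement δ = 2πζ/√(1 − ζ²) = 2π × 0.05850/√(1 − 0.00342) = 0.3682.
After n cycles, x_n/x₀ = e^(−nδ), so x_3 = 44.7 × e^(−3 × 0.3682) = 44.7 × 0.3313 = 14.81 mm.

14.8 mm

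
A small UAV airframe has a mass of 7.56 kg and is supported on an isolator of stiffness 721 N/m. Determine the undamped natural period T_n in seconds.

ω_n = √(k/m) = √(721.0/7.56) = √95.37 = 9.766 rad/s.
T_n = 2π/ω_n = 6.283/9.766 = 0.6434 s.

0.643 s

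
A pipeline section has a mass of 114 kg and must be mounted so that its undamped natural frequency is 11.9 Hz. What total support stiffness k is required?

637000 N/m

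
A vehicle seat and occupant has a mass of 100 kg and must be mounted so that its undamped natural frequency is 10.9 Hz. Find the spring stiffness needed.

ω_n = 2πf_n = 2π × 10.9 = 68.49 rad/s.
k = m·ω_n² = 100 × 68.49² = 100 × 4690 = 469000 N/m.

469000 N/m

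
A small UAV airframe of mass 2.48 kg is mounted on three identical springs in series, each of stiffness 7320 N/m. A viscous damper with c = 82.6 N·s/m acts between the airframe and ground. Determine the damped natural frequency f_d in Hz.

4.23 Hz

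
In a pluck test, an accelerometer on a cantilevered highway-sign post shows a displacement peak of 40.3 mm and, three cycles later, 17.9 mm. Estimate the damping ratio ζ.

Logarithmic decrement δ = (1/n)·ln(x₀/x_n) = (1/3)·ln(40.3/17.9) = (1/3)·ln(2.251) = 0.2705.
ζ = δ/√(4π² + δ²) = 0.2705/√(39.48 + 0.0732) = 0.2705/6.289 = 0.04301.

0.0430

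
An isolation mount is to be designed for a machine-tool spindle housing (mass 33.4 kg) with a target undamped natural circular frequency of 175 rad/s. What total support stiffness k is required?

1020000 N/m

k = m·ω_n² = 33.4 × 175.0² = 33.4 × 30620 = 1023000 N/m.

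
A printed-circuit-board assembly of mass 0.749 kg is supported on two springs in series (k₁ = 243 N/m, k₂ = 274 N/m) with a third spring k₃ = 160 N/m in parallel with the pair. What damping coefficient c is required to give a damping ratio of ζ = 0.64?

Series pair: k_s = k₁k₂/(k₁+k₂) = (243)(274)/(243 + 274) = 128.8 N/m. In parallel with k₃: k_eq = 128.8 + 160 = 288.8 N/m.
c_c = 2√(k_eq·m) = 2√(288.8 × 0.749) = 29.41 N·s/m.
c = ζ·c_c = 0.64 × 29.41 = 18.83 N·s/m.

18.8 N·s/m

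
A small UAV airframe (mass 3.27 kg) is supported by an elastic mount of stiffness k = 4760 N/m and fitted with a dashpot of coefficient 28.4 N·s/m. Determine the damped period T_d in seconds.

0.166 s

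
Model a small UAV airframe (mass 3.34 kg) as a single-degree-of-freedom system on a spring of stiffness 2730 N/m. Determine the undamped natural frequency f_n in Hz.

4.55 Hz

ω_n = √(k/m) = √(2730/3.34) = √817.4 = 28.59 rad/s.
f_n = ω_n/(2π) = 28.59/6.283 = 4.550 Hz.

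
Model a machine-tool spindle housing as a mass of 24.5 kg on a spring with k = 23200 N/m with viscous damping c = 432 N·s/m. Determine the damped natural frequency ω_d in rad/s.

29.5 rad/s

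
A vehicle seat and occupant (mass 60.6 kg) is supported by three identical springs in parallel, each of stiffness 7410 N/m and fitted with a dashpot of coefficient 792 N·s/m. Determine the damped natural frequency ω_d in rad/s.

Parallel springs add: k_eq = 3 × 7410 = 22230 N/m.
ω_n = √(k_eq/m) = √(22230/60.6) = 19.15 rad/s.
Critical damping c_c = 2√(k_eq·m) = 2√(22230 × 60.6) = 2321 N·s/m, so ζ = c/c_c = 792/2321 = 0.3412.
ω_d = ω_n√(1 − ζ²) = 19.15 × √(1 − 0.116) = 18.00 rad/s.

18.0 rad/s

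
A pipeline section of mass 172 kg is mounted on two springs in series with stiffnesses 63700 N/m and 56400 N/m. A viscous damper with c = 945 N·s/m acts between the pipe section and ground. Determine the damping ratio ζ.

Series springs: 1/k_eq = 1/63700 + 1/56400 = 3.343×10^-5, so k_eq = 29910 N/m.
ω_n = √(k_eq/m) = √(29910/172) = 13.19 rad/s.
Critical damping c_c = 2√(k_eq·m) = 2√(29910 × 172) = 4537 N·s/m, so ζ = c/c_c = 945/4537 = 0.2083.

0.208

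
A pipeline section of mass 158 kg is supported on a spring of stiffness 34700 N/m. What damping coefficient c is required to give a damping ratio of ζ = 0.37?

1730 N·s/m

c_c = 2√(k·m) = 2√(34700 × 158) = 4683 N·s/m.
c = ζ·c_c = 0.37 × 4683 = 1733 N·s/m.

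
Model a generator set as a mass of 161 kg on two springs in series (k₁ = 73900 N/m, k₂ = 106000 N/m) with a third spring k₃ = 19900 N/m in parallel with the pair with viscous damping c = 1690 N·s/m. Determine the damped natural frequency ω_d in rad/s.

19.1 rad/s

Series pair: k_s = k₁k₂/(k₁+k₂) = (73900)(106000)/(73900 + 106000) = 43540 N/m. In parallel with k₃: k_eq = 43540 + 19900 = 63440 N/m.
ω_n = √(k_eq/m) = √(63440/161) = 19.85 rad/s.
Critical damping c_c = 2√(k_eq·m) = 2√(63440 × 161) = 6392 N·s/m, so ζ = c/c_c = 1690/6392 = 0.2644.
ω_d = ω_n√(1 − ζ²) = 19.85 × √(1 − 0.0699) = 19.14 rad/s.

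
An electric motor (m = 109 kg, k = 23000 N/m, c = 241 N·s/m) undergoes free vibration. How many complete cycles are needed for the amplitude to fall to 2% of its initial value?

ζ = c/(2√(km)) = 241/(2√(23000 × 109)) = 241/3167 = 0.07610.
Logarithmic decrement δ = 2πζ/√(1 − ζ²) = 2π × 0.07610/√(1 − 0.00579) = 0.4796.
x_n/x₀ = e^(−nδ) ≤ 0.02; take ln: n ≥ ln(1/0.02)/δ = 3.912/0.4796 = 8.157.
So 9 complete cycles are required.

9 cycles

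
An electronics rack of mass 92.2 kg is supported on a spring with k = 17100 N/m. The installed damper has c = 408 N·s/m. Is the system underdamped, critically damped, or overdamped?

c_c = 2√(k·m) = 2511 N·s/m; ζ = c/c_c = 408/2511 = 0.162.
Since ζ < 1 the system is underdamped.

underdamped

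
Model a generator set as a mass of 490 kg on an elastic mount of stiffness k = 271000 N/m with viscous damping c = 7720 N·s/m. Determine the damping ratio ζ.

ω_n = √(k/m) = √(271000/490) = 23.52 rad/s.
Critical damping c_c = 2√(k·m) = 2√(271000 × 490) = 23050 N·s/m, so ζ = c/c_c = 7720/23050 = 0.3350.

0.335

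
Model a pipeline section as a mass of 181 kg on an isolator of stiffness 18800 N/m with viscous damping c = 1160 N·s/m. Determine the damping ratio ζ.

0.314

ω_n = √(k/m) = √(18800/181) = 10.19 rad/s.
Critical damping c_c = 2√(k·m) = 2√(18800 × 181) = 3689 N·s/m, so ζ = c/c_c = 1160/3689 = 0.3144.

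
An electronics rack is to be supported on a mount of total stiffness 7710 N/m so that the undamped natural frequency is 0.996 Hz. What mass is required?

197 kg

ω_n = 2πf_n = 2π × 0.996 = 6.258 rad/s.
m = k/ω_n² = 7710/6.258² = 7710/39.16 = 196.9 kg.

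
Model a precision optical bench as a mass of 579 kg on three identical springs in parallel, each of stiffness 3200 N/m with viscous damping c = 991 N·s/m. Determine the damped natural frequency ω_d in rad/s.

3.98 rad/s

Parallel springs add: k_eq = 3 × 3200 = 9600 N/m.
ω_n = √(k_eq/m) = √(9600/579) = 4.072 rad/s.
Critical damping c_c = 2√(k_eq·m) = 2√(9600 × 579) = 4715 N·s/m, so ζ = c/c_c = 991/4715 = 0.2102.
ω_d = ω_n√(1 − ζ²) = 4.072 × √(1 − 0.0442) = 3.981 rad/s.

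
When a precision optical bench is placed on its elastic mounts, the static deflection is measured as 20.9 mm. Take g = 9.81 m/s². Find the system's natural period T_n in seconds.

ω_n = √(g/δ_st) = √(9.81/0.0209) = √469.4 = 21.67 rad/s.
T_n = 2π/ω_n = 6.283/21.67 = 0.2900 s.

0.290 s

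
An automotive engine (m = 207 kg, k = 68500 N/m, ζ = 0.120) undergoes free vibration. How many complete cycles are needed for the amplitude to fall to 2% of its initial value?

Logarithmic decrement δ = 2πζ/√(1 − ζ²) = 2π × 0.1200/√(1 − 0.0144) = 0.7595.
x_n/x₀ = e^(−nδ) ≤ 0.02; take ln: n ≥ ln(1/0.02)/δ = 3.912/0.7595 = 5.151.
So 6 complete cycles are required.

6 cycles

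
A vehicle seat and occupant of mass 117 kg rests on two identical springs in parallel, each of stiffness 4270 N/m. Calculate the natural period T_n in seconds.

0.735 s

Parallel springs add: k_eq = 2 × 4270 = 8540 N/m.
ω_n = √(k_eq/m) = √(8540/117) = √72.99 = 8.544 rad/s.
T_n = 2π/ω_n = 6.283/8.544 = 0.7354 s.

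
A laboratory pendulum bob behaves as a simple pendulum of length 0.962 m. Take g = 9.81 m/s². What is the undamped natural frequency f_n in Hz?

For a simple pendulum ω_n = √(g/L) = √(9.81/0.962) = √10.20 = 3.193 rad/s.
f_n = ω_n/(2π) = 3.193/6.283 = 0.5082 Hz.

0.508 Hz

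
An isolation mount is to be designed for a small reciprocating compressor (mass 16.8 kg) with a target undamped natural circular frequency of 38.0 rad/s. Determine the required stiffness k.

k = m·ω_n² = 16.8 × 38.00² = 16.8 × 1444 = 24260 N/m.

24300 N/m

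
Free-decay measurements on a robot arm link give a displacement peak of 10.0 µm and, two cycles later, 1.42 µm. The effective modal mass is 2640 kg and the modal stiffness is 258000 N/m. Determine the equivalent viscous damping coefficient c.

8010 N·s/m

Logarithmic decrement δ = (1/n)·ln(x₀/x_n) = (1/2)·ln(10.0/1.42) = (1/2)·ln(7.042) = 0.9760.
ζ = δ/√(4π² + δ²) = 0.9760/√(39.48 + 0.953) = 0.9760/6.359 = 0.1535.
c = ζ · 2√(km) = 0.1535 × 2√(258000 × 2640) = 0.1535 × 52200 = 8012 N·s/m.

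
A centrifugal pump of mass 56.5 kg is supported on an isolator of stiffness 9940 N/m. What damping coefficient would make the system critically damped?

1500 N·s/m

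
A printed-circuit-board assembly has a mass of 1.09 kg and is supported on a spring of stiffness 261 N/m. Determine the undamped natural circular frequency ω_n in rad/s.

ω_n = √(k/m) = √(261.0/1.09) = √239.4 = 15.47 rad/s.

15.5 rad/s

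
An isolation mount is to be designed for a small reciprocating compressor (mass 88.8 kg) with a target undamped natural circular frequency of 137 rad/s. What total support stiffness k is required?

k = m·ω_n² = 88.8 × 137.0² = 88.8 × 18770 = 1667000 N/m.

1670000 N/m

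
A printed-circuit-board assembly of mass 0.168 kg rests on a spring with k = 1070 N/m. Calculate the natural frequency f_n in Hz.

12.7 Hz

ω_n = √(k/m) = √(1070/0.168) = √6369 = 79.81 rad/s.
f_n = ω_n/(2π) = 79.81/6.283 = 12.70 Hz.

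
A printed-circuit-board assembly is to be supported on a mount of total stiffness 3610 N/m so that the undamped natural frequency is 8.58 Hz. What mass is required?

1.24 kg

ω_n = 2πf_n = 2π × 8.58 = 53.91 rad/s.
m = k/ω_n² = 3610/53.91² = 3610/2906 = 1.242 kg.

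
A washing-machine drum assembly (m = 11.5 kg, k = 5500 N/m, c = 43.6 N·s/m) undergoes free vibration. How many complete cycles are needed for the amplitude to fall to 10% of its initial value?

5 cycles

ζ = c/(2√(km)) = 43.6/(2√(5500 × 11.5)) = 43.6/503.0 = 0.08668.
Logarithmic decrement δ = 2πζ/√(1 − ζ²) = 2π × 0.08668/√(1 − 0.00751) = 0.5467.
x_n/x₀ = e^(−nδ) ≤ 0.1; take ln: n ≥ ln(1/0.1)/δ = 2.303/0.5467 = 4.212.
So 5 complete cycles are required.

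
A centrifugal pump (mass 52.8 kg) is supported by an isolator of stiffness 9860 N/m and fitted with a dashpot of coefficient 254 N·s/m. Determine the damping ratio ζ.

ω_n = √(k/m) = √(9860/52.8) = 13.67 rad/s.
Critical damping c_c = 2√(k·m) = 2√(9860 × 52.8) = 1443 N·s/m, so ζ = c/c_c = 254/1443 = 0.1760.

0.176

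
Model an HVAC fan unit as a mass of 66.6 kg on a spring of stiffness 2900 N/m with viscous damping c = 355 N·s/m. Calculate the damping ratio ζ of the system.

0.404

ω_n = √(k/m) = √(2900/66.6) = 6.599 rad/s.
Critical damping c_c = 2√(k·m) = 2√(2900 × 66.6) = 879.0 N·s/m, so ζ = c/c_c = 355/879.0 = 0.4039.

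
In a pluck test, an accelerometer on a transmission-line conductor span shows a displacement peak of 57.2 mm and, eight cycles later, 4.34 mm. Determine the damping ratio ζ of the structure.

0.0512

Logarithmic decrement δ = (1/n)·ln(x₀/x_n) = (1/8)·ln(57.2/4.34) = (1/8)·ln(13.18) = 0.3223.
ζ = δ/√(4π² + δ²) = 0.3223/√(39.48 + 0.104) = 0.3223/6.291 = 0.05123.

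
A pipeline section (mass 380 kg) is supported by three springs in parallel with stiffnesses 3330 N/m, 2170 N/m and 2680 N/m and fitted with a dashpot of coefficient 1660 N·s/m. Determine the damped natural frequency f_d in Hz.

Parallel springs add: k_eq = 3330 + 2170 + 2680 = 8180 N/m.
ω_n = √(k_eq/m) = √(8180/380) = 4.640 rad/s.
Critical damping c_c = 2√(k_eq·m) = 2√(8180 × 380) = 3526 N·s/m, so ζ = c/c_c = 1660/3526 = 0.4708.
ω_d = ω_n√(1 − ζ²) = 4.640 × √(1 − 0.222) = 4.093 rad/s.
f_d = ω_d/(2π) = 0.6515 Hz.

0.651 Hz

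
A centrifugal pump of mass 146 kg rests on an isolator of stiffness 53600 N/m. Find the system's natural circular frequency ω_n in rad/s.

19.2 rad/s

ω_n = √(k/m) = √(53600/146) = √367.1 = 19.16 rad/s.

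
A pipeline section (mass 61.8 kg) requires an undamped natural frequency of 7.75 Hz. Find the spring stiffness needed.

147000 N/m

ω_n = 2πf_n = 2π × 7.75 = 48.69 rad/s.
k = m·ω_n² = 61.8 × 48.69² = 61.8 × 2371 = 146500 N/m.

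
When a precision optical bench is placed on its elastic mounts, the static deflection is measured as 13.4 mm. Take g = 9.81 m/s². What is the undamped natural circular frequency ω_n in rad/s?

27.1 rad/s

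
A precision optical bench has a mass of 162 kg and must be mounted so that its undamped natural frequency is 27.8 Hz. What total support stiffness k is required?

4940000 N/m

ω_n = 2πf_n = 2π × 27.8 = 174.7 rad/s.
k = m·ω_n² = 162 × 174.7² = 162 × 30510 = 4943000 N/m.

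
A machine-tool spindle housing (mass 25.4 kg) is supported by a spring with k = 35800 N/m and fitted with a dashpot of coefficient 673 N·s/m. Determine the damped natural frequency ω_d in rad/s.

ω_n = √(k/m) = √(35800/25.4) = 37.54 rad/s.
Critical damping c_c = 2√(k·m) = 2√(35800 × 25.4) = 1907 N·s/m, so ζ = c/c_c = 673/1907 = 0.3529.
ω_d = ω_n√(1 − ζ²) = 37.54 × √(1 − 0.125) = 35.13 rad/s.

35.1 rad/s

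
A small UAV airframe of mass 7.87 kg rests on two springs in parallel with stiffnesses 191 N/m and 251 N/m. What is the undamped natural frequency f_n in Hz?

1.19 Hz

Parallel springs add: k_eq = 191 + 251 = 442.0 N/m.
ω_n = √(k_eq/m) = √(442.0/7.87) = √56.16 = 7.494 rad/s.
f_n = ω_n/(2π) = 7.494/6.283 = 1.193 Hz.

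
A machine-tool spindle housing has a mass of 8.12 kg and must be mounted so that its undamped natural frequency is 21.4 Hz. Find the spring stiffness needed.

147000 N/m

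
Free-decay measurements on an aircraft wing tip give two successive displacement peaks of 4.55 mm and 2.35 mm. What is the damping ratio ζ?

0.105

Logarithmic decrement δ = (1/n)·ln(x₀/x_n) = (1/1)·ln(4.55/2.35) = (1/1)·ln(1.936) = 0.6607.
ζ = δ/√(4π² + δ²) = 0.6607/√(39.48 + 0.437) = 0.6607/6.318 = 0.1046.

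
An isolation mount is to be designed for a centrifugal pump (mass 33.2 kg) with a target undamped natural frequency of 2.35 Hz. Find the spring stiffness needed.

ω_n = 2πf_n = 2π × 2.35 = 14.77 rad/s.
k = m·ω_n² = 33.2 × 14.77² = 33.2 × 218.0 = 7238 N/m.

7240 N/m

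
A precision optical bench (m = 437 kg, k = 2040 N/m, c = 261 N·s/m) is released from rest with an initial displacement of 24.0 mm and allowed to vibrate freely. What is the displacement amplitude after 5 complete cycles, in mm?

ζ = c/(2√(km)) = 261/(2√(2040 × 437)) = 261/1888 = 0.1382.
Logarithmic decrement δ = 2πζ/√(1 − ζ²) = 2π × 0.1382/√(1 − 0.0191) = 0.8768.
After n cycles, x_n/x₀ = e^(−nδ), so x_5 = 24.0 × e^(−5 × 0.8768) = 24.0 × 0.01247 = 0.2993 mm.

0.299 mm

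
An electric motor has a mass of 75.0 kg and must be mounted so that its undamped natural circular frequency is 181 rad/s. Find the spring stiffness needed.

2460000 N/m

k = m·ω_n² = 75.0 × 181.0² = 75.0 × 32760 = 2457000 N/m.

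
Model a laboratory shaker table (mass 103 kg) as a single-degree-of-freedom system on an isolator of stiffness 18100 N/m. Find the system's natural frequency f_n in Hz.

ω_n = √(k/m) = √(18100/103) = √175.7 = 13.26 rad/s.
f_n = ω_n/(2π) = 13.26/6.283 = 2.110 Hz.

2.11 Hz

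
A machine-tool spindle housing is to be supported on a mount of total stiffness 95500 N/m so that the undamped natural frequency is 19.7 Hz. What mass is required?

ω_n = 2πf_n = 2π × 19.7 = 123.8 rad/s.
m = k/ω_n² = 95500/123.8² = 95500/15320 = 6.233 kg.

6.23 kg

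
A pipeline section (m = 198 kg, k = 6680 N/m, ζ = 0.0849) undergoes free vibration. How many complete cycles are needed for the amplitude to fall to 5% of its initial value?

6 cycles

Logarithmic decrement δ = 2πζ/√(1 − ζ²) = 2π × 0.08490/√(1 − 0.00721) = 0.5354.
x_n/x₀ = e^(−nδ) ≤ 0.05; take ln: n ≥ ln(1/0.05)/δ = 2.996/0.5354 = 5.596.
So 6 complete cycles are required.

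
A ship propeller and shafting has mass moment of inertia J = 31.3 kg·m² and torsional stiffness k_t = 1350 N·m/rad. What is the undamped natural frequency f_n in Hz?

1.05 Hz

ω_n = √(k_t/J) = √(1350/31.3) = √43.13 = 6.567 rad/s.
f_n = ω_n/(2π) = 6.567/6.283 = 1.045 Hz.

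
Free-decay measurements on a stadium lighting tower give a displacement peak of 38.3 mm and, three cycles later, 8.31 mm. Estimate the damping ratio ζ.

Logarithmic decrement δ = (1/n)·ln(x₀/x_n) = (1/3)·ln(38.3/8.31) = (1/3)·ln(4.609) = 0.5093.
ζ = δ/√(4π² + δ²) = 0.5093/√(39.48 + 0.259) = 0.5093/6.304 = 0.08080.

0.0808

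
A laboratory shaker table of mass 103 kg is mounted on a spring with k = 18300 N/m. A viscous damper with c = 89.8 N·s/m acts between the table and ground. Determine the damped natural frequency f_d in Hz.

ω_n = √(k/m) = √(18300/103) = 13.33 rad/s.
Critical damping c_c = 2√(k·m) = 2√(18300 × 103) = 2746 N·s/m, so ζ = c/c_c = 89.8/2746 = 0.03270.
ω_d = ω_n√(1 − ζ²) = 13.33 × √(1 − 0.00107) = 13.32 rad/s.
f_d = ω_d/(2π) = 2.120 Hz.

2.12 Hz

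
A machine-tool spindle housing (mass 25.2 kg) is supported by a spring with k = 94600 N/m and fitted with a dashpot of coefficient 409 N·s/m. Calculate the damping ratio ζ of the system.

ω_n = √(k/m) = √(94600/25.2) = 61.27 rad/s.
Critical damping c_c = 2√(k·m) = 2√(94600 × 25.2) = 3088 N·s/m, so ζ = c/c_c = 409/3088 = 0.1324.

0.132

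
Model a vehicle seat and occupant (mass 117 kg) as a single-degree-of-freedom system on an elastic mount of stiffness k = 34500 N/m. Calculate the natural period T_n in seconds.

0.366 s

ω_n = √(k/m) = √(34500/117) = √294.9 = 17.17 rad/s.
T_n = 2π/ω_n = 6.283/17.17 = 0.3659 s.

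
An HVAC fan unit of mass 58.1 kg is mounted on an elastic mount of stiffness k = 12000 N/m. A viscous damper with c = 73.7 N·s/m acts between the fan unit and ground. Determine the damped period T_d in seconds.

0.438 s

ω_n = √(k/m) = √(12000/58.1) = 14.37 rad/s.
Critical damping c_c = 2√(k·m) = 2√(12000 × 58.1) = 1670 N·s/m, so ζ = c/c_c = 73.7/1670 = 0.04413.
ω_d = ω_n√(1 − ζ²) = 14.37 × √(1 − 0.00195) = 14.36 rad/s.
T_d = 2π/ω_d = 0.4376 s.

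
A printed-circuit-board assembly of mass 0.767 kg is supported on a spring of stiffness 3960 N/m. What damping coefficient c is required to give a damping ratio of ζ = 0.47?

51.8 N·s/m

c_c = 2√(k·m) = 2√(3960 × 0.767) = 110.2 N·s/m.
c = ζ·c_c = 0.47 × 110.2 = 51.81 N·s/m.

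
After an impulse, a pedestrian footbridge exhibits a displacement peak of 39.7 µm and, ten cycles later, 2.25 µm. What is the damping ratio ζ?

Logarithmic decrement δ = (1/n)·ln(x₀/x_n) = (1/10)·ln(39.7/2.25) = (1/10)·ln(17.64) = 0.2870.
ζ = δ/√(4π² + δ²) = 0.2870/√(39.48 + 0.0824) = 0.2870/6.290 = 0.04564.

0.0456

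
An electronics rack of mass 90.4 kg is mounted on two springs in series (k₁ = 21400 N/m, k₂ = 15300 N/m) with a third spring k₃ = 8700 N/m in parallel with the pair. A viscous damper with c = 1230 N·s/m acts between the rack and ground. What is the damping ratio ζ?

0.487

Series pair: k_s = k₁k₂/(k₁+k₂) = (21400)(15300)/(21400 + 15300) = 8922 N/m. In parallel with k₃: k_eq = 8922 + 8700 = 17620 N/m.
ω_n = √(k_eq/m) = √(17620/90.4) = 13.96 rad/s.
Critical damping c_c = 2√(k_eq·m) = 2√(17620 × 90.4) = 2524 N·s/m, so ζ = c/c_c = 1230/2524 = 0.4873.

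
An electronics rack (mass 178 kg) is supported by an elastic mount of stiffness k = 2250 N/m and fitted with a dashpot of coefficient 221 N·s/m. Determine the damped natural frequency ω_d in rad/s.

ω_n = √(k/m) = √(2250/178) = 3.555 rad/s.
Critical damping c_c = 2√(k·m) = 2√(2250 × 178) = 1266 N·s/m, so ζ = c/c_c = 221/1266 = 0.1746.
ω_d = ω_n√(1 − ζ²) = 3.555 × √(1 − 0.0305) = 3.501 rad/s.

3.50 rad/s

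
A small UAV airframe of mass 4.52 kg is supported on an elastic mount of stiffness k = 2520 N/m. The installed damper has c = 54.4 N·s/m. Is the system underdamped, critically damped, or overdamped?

underdamped

c_c = 2√(k·m) = 213.5 N·s/m; ζ = c/c_c = 54.4/213.5 = 0.255.
Since ζ < 1 the system is underdamped.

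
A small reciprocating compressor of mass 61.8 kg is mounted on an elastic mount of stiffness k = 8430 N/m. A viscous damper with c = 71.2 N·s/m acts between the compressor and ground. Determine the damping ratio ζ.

ω_n = √(k/m) = √(8430/61.8) = 11.68 rad/s.
Critical damping c_c = 2√(k·m) = 2√(8430 × 61.8) = 1444 N·s/m, so ζ = c/c_c = 71.2/1444 = 0.04932.

0.0493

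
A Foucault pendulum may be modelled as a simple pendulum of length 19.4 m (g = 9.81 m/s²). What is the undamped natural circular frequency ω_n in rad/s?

0.711 rad/s

For a simple pendulum ω_n = √(g/L) = √(9.81/19.4) = √0.5057 = 0.7111 rad/s.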